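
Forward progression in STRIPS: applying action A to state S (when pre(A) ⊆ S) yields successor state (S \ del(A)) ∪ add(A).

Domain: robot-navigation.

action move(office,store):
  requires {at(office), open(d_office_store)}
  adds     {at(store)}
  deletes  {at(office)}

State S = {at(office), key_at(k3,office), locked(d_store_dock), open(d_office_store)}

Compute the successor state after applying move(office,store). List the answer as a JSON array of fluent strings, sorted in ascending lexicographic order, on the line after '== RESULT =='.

Compute (S \ del) ∪ add:
  pre ⊆ S: {at(office), open(d_office_store)} ⊆ S  — applicable
  S \ del = {key_at(k3,office), locked(d_store_dock), open(d_office_store)}
  ∪ add   = {at(store), key_at(k3,office), locked(d_store_dock), open(d_office_store)}

== RESULT ==
["at(store)", "key_at(k3,office)", "locked(d_store_dock)", "open(d_office_store)"]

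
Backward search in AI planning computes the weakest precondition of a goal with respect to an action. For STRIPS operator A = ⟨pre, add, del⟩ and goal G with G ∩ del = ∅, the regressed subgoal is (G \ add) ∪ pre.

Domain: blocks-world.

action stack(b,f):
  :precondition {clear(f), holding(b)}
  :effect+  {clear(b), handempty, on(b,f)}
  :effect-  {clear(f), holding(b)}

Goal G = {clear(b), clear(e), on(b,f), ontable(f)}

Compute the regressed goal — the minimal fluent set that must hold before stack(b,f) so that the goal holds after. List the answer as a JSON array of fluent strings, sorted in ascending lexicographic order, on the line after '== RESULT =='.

Regress:
  G ∩ del = {}  (empty — regression defined)
  G \ add = {clear(b), clear(e), on(b,f), ontable(f)} \ {clear(b), handempty, on(b,f)} = {clear(e), ontable(f)}
  ∪ pre   = {clear(e), ontable(f)} ∪ {clear(f), holding(b)}
          = {clear(e), clear(f), holding(b), ontable(f)}

== RESULT ==
["clear(e)", "clear(f)", "holding(b)", "ontable(f)"]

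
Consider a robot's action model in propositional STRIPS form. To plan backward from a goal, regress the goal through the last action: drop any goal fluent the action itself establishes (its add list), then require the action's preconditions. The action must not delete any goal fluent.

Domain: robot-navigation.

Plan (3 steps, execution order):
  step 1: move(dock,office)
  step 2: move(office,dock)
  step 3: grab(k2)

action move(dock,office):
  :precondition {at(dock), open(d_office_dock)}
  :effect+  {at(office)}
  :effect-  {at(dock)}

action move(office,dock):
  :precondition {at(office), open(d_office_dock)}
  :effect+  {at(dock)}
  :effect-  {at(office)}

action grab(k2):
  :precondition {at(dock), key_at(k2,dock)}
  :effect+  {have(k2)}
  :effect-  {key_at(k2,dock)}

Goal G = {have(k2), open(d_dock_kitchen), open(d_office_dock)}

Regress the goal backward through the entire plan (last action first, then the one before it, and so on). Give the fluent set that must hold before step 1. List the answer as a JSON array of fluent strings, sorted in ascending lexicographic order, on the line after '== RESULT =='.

Regress step by step:
  through step 3 (grab(k2)): drop {have(k2)}, keep {open(d_dock_kitchen), open(d_office_dock)}, require {at(dock), key_at(k2,dock)}
    → {at(dock), key_at(k2,dock), open(d_dock_kitchen), open(d_office_dock)}
  through step 2 (move(office,dock)): drop {at(dock)}, keep {key_at(k2,dock), open(d_dock_kitchen), open(d_office_dock)}, require {at(office), open(d_office_dock)}
    → {at(office), key_at(k2,dock), open(d_dock_kitchen), open(d_office_dock)}
  through step 1 (move(dock,office)): drop {at(office)}, keep {key_at(k2,dock), open(d_dock_kitchen), open(d_office_dock)}, require {at(dock), open(d_office_dock)}
    → {at(dock), key_at(k2,dock), open(d_dock_kitchen), open(d_office_dock)}

== RESULT ==
["at(dock)", "key_at(k2,dock)", "open(d_dock_kitchen)", "open(d_office_dock)"]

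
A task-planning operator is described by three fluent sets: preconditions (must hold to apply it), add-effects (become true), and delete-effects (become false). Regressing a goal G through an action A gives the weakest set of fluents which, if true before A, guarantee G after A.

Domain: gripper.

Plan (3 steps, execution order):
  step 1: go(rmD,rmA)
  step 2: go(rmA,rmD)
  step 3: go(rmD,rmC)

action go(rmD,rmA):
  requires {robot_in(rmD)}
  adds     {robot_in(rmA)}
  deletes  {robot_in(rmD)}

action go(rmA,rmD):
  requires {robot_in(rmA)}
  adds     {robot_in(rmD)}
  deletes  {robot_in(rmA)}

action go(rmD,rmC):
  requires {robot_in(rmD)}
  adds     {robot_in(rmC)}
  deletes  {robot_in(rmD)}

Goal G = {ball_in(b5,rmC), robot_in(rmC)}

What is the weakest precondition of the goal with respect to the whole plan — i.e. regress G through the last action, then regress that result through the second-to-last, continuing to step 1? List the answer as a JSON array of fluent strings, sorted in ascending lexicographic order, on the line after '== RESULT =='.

Work backward from the goal:
  through step 3 (go(rmD,rmC)): drop {robot_in(rmC)}, keep {ball_in(b5,rmC)}, require {robot_in(rmD)}
    → {ball_in(b5,rmC), robot_in(rmD)}
  through step 2 (go(rmA,rmD)): drop {robot_in(rmD)}, keep {ball_in(b5,rmC)}, require {robot_in(rmA)}
    → {ball_in(b5,rmC), robot_in(rmA)}
  through step 1 (go(rmD,rmA)): drop {robot_in(rmA)}, keep {ball_in(b5,rmC)}, require {robot_in(rmD)}
    → {ball_in(b5,rmC), robot_in(rmD)}

== RESULT ==
["ball_in(b5,rmC)", "robot_in(rmD)"]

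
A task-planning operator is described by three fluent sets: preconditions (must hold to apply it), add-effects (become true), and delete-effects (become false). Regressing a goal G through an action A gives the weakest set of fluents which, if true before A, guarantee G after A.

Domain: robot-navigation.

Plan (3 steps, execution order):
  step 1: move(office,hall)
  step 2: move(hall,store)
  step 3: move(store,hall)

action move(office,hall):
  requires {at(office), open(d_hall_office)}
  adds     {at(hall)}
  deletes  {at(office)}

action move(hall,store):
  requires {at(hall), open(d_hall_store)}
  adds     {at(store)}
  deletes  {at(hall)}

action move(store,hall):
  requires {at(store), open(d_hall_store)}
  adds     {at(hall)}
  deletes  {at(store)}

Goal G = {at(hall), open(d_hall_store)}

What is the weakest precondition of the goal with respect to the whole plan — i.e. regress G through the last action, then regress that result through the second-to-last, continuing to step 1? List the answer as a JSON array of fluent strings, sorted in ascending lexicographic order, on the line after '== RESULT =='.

Work backward from the goal:
  through step 3 (move(store,hall)): drop {at(hall)}, keep {open(d_hall_store)}, require {at(store), open(d_hall_store)}
    → {at(store), open(d_hall_store)}
  through step 2 (move(hall,store)): drop {at(store)}, keep {open(d_hall_store)}, require {at(hall), open(d_hall_store)}
    → {at(hall), open(d_hall_store)}
  through step 1 (move(office,hall)): drop {at(hall)}, keep {open(d_hall_store)}, require {at(office), open(d_hall_office)}
    → {at(office), open(d_hall_office), open(d_hall_store)}

== RESULT ==
["at(office)", "open(d_hall_office)", "open(d_hall_store)"]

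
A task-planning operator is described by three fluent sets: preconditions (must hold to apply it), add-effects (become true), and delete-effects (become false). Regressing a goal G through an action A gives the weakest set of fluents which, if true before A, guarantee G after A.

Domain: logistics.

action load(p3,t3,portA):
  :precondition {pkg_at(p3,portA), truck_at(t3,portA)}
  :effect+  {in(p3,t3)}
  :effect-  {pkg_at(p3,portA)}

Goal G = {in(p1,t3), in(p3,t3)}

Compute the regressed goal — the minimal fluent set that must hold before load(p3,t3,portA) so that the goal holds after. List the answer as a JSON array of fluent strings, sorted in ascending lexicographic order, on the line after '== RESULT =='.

Regress:
  G ∩ del = {}  (empty — regression defined)
  G \ add = {in(p1,t3), in(p3,t3)} \ {in(p3,t3)} = {in(p1,t3)}
  ∪ pre   = {in(p1,t3)} ∪ {pkg_at(p3,portA), truck_at(t3,portA)}
          = {in(p1,t3), pkg_at(p3,portA), truck_at(t3,portA)}

== RESULT ==
["in(p1,t3)", "pkg_at(p3,portA)", "truck_at(t3,portA)"]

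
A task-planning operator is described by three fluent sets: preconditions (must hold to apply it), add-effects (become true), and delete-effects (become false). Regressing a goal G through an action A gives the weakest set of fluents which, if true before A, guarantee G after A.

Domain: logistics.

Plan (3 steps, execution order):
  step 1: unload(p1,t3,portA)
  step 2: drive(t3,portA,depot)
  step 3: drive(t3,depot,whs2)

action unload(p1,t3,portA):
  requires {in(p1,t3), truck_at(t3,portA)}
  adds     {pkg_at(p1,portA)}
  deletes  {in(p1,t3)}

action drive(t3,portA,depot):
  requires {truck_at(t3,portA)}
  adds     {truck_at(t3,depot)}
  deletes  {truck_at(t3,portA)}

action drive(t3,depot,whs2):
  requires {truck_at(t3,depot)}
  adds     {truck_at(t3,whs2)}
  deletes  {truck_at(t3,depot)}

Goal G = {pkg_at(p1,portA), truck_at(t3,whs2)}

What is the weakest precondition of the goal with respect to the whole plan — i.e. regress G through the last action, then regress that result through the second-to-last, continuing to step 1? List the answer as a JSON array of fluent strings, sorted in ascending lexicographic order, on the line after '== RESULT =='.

Regress step by step:
  through step 3 (drive(t3,depot,whs2)): drop {truck_at(t3,whs2)}, keep {pkg_at(p1,portA)}, require {truck_at(t3,depot)}
    → {pkg_at(p1,portA), truck_at(t3,depot)}
  through step 2 (drive(t3,portA,depot)): drop {truck_at(t3,depot)}, keep {pkg_at(p1,portA)}, require {truck_at(t3,portA)}
    → {pkg_at(p1,portA), truck_at(t3,portA)}
  through step 1 (unload(p1,t3,portA)): drop {pkg_at(p1,portA)}, keep {truck_at(t3,portA)}, require {in(p1,t3), truck_at(t3,portA)}
    → {in(p1,t3), truck_at(t3,portA)}

== RESULT ==
["in(p1,t3)", "truck_at(t3,portA)"]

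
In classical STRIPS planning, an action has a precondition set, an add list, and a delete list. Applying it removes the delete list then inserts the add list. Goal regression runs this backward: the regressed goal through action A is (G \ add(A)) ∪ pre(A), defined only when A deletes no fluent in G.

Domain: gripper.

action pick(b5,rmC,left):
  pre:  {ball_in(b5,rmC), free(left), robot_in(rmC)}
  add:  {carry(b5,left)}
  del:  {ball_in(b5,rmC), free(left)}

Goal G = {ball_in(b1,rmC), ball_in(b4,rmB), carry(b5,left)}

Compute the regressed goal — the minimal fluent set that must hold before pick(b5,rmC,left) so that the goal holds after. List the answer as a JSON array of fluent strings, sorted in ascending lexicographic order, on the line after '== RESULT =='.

Compute (G \ add) ∪ pre:
  G ∩ del = {}  (empty — regression defined)
  G \ add = {ball_in(b1,rmC), ball_in(b4,rmB), carry(b5,left)} \ {carry(b5,left)} = {ball_in(b1,rmC), ball_in(b4,rmB)}
  ∪ pre   = {ball_in(b1,rmC), ball_in(b4,rmB)} ∪ {ball_in(b5,rmC), free(left), robot_in(rmC)}
          = {ball_in(b1,rmC), ball_in(b4,rmB), ball_in(b5,rmC), free(left), robot_in(rmC)}

== RESULT ==
["ball_in(b1,rmC)", "ball_in(b4,rmB)", "ball_in(b5,rmC)", "free(left)", "robot_in(rmC)"]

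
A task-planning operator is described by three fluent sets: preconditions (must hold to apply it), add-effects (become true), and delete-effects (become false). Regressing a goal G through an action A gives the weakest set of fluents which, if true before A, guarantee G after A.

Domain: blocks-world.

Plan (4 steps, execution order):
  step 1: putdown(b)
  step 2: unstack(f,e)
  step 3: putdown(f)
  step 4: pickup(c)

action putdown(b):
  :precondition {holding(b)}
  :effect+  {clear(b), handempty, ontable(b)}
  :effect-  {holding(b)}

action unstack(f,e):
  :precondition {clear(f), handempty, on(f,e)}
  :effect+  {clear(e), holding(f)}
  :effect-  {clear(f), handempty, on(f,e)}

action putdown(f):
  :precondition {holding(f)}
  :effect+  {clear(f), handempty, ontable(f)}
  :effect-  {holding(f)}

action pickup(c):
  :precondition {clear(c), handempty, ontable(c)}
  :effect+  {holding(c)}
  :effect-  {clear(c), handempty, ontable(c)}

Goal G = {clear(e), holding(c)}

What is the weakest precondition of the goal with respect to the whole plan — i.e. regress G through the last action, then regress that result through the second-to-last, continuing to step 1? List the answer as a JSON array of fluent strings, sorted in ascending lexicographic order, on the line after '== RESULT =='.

Regress step by step:
  through step 4 (pickup(c)): drop {holding(c)}, keep {clear(e)}, require {clear(c), handempty, ontable(c)}
    → {clear(c), clear(e), handempty, ontable(c)}
  through step 3 (putdown(f)): drop {handempty}, keep {clear(c), clear(e), ontable(c)}, require {holding(f)}
    → {clear(c), clear(e), holding(f), ontable(c)}
  through step 2 (unstack(f,e)): drop {clear(e), holding(f)}, keep {clear(c), ontable(c)}, require {clear(f), handempty, on(f,e)}
    → {clear(c), clear(f), handempty, on(f,e), ontable(c)}
  through step 1 (putdown(b)): drop {handempty}, keep {clear(c), clear(f), on(f,e), ontable(c)}, require {holding(b)}
    → {clear(c), clear(f), holding(b), on(f,e), ontable(c)}

== RESULT ==
["clear(c)", "clear(f)", "holding(b)", "on(f,e)", "ontable(c)"]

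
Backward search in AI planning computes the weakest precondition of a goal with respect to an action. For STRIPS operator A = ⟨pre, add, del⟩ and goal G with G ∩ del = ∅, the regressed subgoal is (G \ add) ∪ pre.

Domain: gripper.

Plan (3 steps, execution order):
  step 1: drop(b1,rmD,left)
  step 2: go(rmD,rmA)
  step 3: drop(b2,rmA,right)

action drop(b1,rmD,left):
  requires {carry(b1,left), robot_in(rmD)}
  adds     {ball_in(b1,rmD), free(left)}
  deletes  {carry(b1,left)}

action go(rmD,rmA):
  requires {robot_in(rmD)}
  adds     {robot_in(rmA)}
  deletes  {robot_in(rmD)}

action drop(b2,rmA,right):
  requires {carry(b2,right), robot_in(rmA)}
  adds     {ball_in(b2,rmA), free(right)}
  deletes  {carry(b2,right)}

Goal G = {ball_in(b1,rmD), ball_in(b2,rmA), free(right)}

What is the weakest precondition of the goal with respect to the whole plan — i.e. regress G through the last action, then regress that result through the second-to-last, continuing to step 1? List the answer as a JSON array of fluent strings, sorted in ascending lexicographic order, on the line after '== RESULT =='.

Work backward from the goal:
  through step 3 (drop(b2,rmA,right)): drop {ball_in(b2,rmA), free(right)}, keep {ball_in(b1,rmD)}, require {carry(b2,right), robot_in(rmA)}
    → {ball_in(b1,rmD), carry(b2,right), robot_in(rmA)}
  through step 2 (go(rmD,rmA)): drop {robot_in(rmA)}, keep {ball_in(b1,rmD), carry(b2,right)}, require {robot_in(rmD)}
    → {ball_in(b1,rmD), carry(b2,right), robot_in(rmD)}
  through step 1 (drop(b1,rmD,left)): drop {ball_in(b1,rmD)}, keep {carry(b2,right), robot_in(rmD)}, require {carry(b1,left), robot_in(rmD)}
    → {carry(b1,left), carry(b2,right), robot_in(rmD)}

== RESULT ==
["carry(b1,left)", "carry(b2,right)", "robot_in(rmD)"]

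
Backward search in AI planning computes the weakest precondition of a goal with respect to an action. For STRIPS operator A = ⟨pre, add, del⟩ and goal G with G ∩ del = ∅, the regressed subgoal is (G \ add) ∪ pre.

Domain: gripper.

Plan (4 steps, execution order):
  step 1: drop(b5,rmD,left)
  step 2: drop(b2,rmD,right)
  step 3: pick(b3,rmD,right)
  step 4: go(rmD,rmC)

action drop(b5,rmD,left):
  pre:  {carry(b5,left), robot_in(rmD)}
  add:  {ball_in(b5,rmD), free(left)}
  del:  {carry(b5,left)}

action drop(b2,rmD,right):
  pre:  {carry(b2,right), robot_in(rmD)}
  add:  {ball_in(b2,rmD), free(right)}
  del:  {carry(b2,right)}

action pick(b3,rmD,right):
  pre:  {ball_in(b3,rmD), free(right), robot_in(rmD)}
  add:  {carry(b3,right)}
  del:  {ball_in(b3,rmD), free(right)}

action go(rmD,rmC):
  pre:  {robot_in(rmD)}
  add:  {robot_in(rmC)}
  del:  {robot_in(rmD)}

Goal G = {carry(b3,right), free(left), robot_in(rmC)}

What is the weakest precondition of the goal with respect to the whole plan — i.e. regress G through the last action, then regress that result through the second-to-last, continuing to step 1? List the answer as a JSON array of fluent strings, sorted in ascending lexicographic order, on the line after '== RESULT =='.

Work backward from the goal:
  through step 4 (go(rmD,rmC)): drop {robot_in(rmC)}, keep {carry(b3,right), free(left)}, require {robot_in(rmD)}
    → {carry(b3,right), free(left), robot_in(rmD)}
  through step 3 (pick(b3,rmD,right)): drop {carry(b3,right)}, keep {free(left), robot_in(rmD)}, require {ball_in(b3,rmD), free(right), robot_in(rmD)}
    → {ball_in(b3,rmD), free(left), free(right), robot_in(rmD)}
  through step 2 (drop(b2,rmD,right)): drop {free(right)}, keep {ball_in(b3,rmD), free(left), robot_in(rmD)}, require {carry(b2,right), robot_in(rmD)}
    → {ball_in(b3,rmD), carry(b2,right), free(left), robot_in(rmD)}
  through step 1 (drop(b5,rmD,left)): drop {free(left)}, keep {ball_in(b3,rmD), carry(b2,right), robot_in(rmD)}, require {carry(b5,left), robot_in(rmD)}
    → {ball_in(b3,rmD), carry(b2,right), carry(b5,left), robot_in(rmD)}

== RESULT ==
["ball_in(b3,rmD)", "carry(b2,right)", "carry(b5,left)", "robot_in(rmD)"]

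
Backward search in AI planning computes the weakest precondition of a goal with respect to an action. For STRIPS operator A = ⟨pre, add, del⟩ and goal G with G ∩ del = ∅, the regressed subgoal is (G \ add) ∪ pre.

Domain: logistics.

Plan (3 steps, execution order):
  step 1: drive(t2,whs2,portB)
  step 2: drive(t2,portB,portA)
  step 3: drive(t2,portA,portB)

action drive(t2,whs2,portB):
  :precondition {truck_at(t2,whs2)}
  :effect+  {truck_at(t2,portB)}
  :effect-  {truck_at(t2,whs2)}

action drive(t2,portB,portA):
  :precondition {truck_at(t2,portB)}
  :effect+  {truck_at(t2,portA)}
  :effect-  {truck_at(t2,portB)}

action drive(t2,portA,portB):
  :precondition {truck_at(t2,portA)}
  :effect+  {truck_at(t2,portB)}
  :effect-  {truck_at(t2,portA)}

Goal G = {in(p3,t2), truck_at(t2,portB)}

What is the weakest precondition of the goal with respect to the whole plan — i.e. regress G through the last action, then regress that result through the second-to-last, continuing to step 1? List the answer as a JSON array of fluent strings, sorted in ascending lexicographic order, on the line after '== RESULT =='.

Work backward from the goal:
  through step 3 (drive(t2,portA,portB)): drop {truck_at(t2,portB)}, keep {in(p3,t2)}, require {truck_at(t2,portA)}
    → {in(p3,t2), truck_at(t2,portA)}
  through step 2 (drive(t2,portB,portA)): drop {truck_at(t2,portA)}, keep {in(p3,t2)}, require {truck_at(t2,portB)}
    → {in(p3,t2), truck_at(t2,portB)}
  through step 1 (drive(t2,whs2,portB)): drop {truck_at(t2,portB)}, keep {in(p3,t2)}, require {truck_at(t2,whs2)}
    → {in(p3,t2), truck_at(t2,whs2)}

== RESULT ==
["in(p3,t2)", "truck_at(t2,whs2)"]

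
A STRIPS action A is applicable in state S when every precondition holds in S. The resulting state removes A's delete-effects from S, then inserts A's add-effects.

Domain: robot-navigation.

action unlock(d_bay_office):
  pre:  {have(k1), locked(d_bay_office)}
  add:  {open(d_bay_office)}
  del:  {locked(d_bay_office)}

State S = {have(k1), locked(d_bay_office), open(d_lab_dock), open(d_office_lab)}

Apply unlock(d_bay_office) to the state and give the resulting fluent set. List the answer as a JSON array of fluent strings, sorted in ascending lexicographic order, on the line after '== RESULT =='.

Progress:
  pre ⊆ S: {have(k1), locked(d_bay_office)} ⊆ S  — applicable
  S \ del = {have(k1), open(d_lab_dock), open(d_office_lab)}
  ∪ add   = {have(k1), open(d_bay_office), open(d_lab_dock), open(d_office_lab)}

== RESULT ==
["have(k1)", "open(d_bay_office)", "open(d_lab_dock)", "open(d_office_lab)"]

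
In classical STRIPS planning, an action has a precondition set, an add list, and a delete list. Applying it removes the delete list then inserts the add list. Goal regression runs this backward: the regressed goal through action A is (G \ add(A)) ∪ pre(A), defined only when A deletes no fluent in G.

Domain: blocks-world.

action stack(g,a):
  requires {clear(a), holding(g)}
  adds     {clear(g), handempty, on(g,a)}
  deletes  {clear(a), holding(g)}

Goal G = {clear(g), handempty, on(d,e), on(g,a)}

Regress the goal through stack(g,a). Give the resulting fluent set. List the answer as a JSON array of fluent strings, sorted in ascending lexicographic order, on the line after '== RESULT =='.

Compute (G \ add) ∪ pre:
  G ∩ del = {}  (empty — regression defined)
  G \ add = {clear(g), handempty, on(d,e), on(g,a)} \ {clear(g), handempty, on(g,a)} = {on(d,e)}
  ∪ pre   = {on(d,e)} ∪ {clear(a), holding(g)}
          = {clear(a), holding(g), on(d,e)}

== RESULT ==
["clear(a)", "holding(g)", "on(d,e)"]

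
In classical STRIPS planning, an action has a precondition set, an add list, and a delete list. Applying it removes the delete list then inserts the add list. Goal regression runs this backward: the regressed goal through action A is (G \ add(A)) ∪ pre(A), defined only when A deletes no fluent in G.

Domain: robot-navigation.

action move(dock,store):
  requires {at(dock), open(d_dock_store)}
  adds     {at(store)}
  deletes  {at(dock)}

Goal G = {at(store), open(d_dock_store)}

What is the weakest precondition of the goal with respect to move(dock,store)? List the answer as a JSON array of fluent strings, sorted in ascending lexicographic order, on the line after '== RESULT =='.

Compute (G \ add) ∪ pre:
  G ∩ del = {}  (empty — regression defined)
  G \ add = {at(store), open(d_dock_store)} \ {at(store)} = {open(d_dock_store)}
  ∪ pre   = {open(d_dock_store)} ∪ {at(dock), open(d_dock_store)}
          = {at(dock), open(d_dock_store)}

== RESULT ==
["at(dock)", "open(d_dock_store)"]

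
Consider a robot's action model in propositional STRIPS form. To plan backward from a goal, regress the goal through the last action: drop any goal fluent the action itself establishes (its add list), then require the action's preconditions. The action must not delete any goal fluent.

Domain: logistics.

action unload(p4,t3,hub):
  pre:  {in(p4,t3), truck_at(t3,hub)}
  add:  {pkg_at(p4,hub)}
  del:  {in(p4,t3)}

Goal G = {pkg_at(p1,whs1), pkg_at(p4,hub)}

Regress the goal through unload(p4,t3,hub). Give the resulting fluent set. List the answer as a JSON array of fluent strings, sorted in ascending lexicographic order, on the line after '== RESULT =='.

Regress:
  G ∩ del = {}  (empty — regression defined)
  G \ add = {pkg_at(p1,whs1), pkg_at(p4,hub)} \ {pkg_at(p4,hub)} = {pkg_at(p1,whs1)}
  ∪ pre   = {pkg_at(p1,whs1)} ∪ {in(p4,t3), truck_at(t3,hub)}
          = {in(p4,t3), pkg_at(p1,whs1), truck_at(t3,hub)}

== RESULT ==
["in(p4,t3)", "pkg_at(p1,whs1)", "truck_at(t3,hub)"]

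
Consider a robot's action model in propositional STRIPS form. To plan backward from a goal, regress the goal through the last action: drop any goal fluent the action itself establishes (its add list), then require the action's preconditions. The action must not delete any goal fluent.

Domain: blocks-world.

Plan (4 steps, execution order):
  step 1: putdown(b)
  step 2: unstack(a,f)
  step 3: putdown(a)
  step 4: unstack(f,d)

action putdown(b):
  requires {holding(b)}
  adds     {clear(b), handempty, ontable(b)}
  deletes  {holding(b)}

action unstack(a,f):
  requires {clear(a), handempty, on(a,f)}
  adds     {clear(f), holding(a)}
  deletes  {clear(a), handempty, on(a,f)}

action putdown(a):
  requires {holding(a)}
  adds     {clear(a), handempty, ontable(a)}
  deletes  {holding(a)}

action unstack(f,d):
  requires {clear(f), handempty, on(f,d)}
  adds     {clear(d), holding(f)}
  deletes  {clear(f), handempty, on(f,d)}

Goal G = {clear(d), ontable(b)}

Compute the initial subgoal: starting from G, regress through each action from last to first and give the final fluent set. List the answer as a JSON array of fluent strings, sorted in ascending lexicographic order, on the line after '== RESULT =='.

Work backward from the goal:
  through step 4 (unstack(f,d)): drop {clear(d)}, keep {ontable(b)}, require {clear(f), handempty, on(f,d)}
    → {clear(f), handempty, on(f,d), ontable(b)}
  through step 3 (putdown(a)): drop {handempty}, keep {clear(f), on(f,d), ontable(b)}, require {holding(a)}
    → {clear(f), holding(a), on(f,d), ontable(b)}
  through step 2 (unstack(a,f)): drop {clear(f), holding(a)}, keep {on(f,d), ontable(b)}, require {clear(a), handempty, on(a,f)}
    → {clear(a), handempty, on(a,f), on(f,d), ontable(b)}
  through step 1 (putdown(b)): drop {handempty, ontable(b)}, keep {clear(a), on(a,f), on(f,d)}, require {holding(b)}
    → {clear(a), holding(b), on(a,f), on(f,d)}

== RESULT ==
["clear(a)", "holding(b)", "on(a,f)", "on(f,d)"]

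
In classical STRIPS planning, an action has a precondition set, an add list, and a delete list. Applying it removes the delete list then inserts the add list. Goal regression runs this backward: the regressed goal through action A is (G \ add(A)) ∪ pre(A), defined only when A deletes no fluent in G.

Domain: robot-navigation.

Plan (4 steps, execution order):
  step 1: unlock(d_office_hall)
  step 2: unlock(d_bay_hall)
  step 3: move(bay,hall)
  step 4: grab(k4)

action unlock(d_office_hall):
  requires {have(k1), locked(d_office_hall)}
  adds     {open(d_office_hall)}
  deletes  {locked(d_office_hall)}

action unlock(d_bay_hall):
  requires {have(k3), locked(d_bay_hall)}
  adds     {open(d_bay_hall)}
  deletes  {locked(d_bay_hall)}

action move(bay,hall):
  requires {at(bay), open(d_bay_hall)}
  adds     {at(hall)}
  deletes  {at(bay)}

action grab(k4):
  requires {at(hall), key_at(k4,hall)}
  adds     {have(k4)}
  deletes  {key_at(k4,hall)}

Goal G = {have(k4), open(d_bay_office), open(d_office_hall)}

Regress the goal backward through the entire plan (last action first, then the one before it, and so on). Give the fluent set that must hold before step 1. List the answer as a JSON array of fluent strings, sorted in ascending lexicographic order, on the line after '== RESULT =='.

Work backward from the goal:
  through step 4 (grab(k4)): drop {have(k4)}, keep {open(d_bay_office), open(d_office_hall)}, require {at(hall), key_at(k4,hall)}
    → {at(hall), key_at(k4,hall), open(d_bay_office), open(d_office_hall)}
  through step 3 (move(bay,hall)): drop {at(hall)}, keep {key_at(k4,hall), open(d_bay_office), open(d_office_hall)}, require {at(bay), open(d_bay_hall)}
    → {at(bay), key_at(k4,hall), open(d_bay_hall), open(d_bay_office), open(d_office_hall)}
  through step 2 (unlock(d_bay_hall)): drop {open(d_bay_hall)}, keep {at(bay), key_at(k4,hall), open(d_bay_office), open(d_office_hall)}, require {have(k3), locked(d_bay_hall)}
    → {at(bay), have(k3), key_at(k4,hall), locked(d_bay_hall), open(d_bay_office), open(d_office_hall)}
  through step 1 (unlock(d_office_hall)): drop {open(d_office_hall)}, keep {at(bay), have(k3), key_at(k4,hall), locked(d_bay_hall), open(d_bay_office)}, require {have(k1), locked(d_office_hall)}
    → {at(bay), have(k1), have(k3), key_at(k4,hall), locked(d_bay_hall), locked(d_office_hall), open(d_bay_office)}

== RESULT ==
["at(bay)", "have(k1)", "have(k3)", "key_at(k4,hall)", "locked(d_bay_hall)", "locked(d_office_hall)", "open(d_bay_office)"]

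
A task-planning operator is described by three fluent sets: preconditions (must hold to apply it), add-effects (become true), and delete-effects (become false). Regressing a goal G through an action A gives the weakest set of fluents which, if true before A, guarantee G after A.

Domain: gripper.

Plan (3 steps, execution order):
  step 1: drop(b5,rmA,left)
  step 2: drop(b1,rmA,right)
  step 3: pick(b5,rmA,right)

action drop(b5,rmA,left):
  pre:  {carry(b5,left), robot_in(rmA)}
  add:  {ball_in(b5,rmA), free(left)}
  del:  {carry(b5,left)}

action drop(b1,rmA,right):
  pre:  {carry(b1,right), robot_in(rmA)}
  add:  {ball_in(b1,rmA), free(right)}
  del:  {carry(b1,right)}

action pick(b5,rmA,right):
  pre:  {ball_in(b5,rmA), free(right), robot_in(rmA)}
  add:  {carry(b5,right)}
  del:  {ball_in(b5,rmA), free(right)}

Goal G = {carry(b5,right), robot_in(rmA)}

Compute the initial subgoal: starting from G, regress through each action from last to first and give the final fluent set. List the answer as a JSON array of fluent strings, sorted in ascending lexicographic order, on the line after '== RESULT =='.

Work backward from the goal:
  through step 3 (pick(b5,rmA,right)): drop {carry(b5,right)}, keep {robot_in(rmA)}, require {ball_in(b5,rmA), free(right), robot_in(rmA)}
    → {ball_in(b5,rmA), free(right), robot_in(rmA)}
  through step 2 (drop(b1,rmA,right)): drop {free(right)}, keep {ball_in(b5,rmA), robot_in(rmA)}, require {carry(b1,right), robot_in(rmA)}
    → {ball_in(b5,rmA), carry(b1,right), robot_in(rmA)}
  through step 1 (drop(b5,rmA,left)): drop {ball_in(b5,rmA)}, keep {carry(b1,right), robot_in(rmA)}, require {carry(b5,left), robot_in(rmA)}
    → {carry(b1,right), carry(b5,left), robot_in(rmA)}

== RESULT ==
["carry(b1,right)", "carry(b5,left)", "robot_in(rmA)"]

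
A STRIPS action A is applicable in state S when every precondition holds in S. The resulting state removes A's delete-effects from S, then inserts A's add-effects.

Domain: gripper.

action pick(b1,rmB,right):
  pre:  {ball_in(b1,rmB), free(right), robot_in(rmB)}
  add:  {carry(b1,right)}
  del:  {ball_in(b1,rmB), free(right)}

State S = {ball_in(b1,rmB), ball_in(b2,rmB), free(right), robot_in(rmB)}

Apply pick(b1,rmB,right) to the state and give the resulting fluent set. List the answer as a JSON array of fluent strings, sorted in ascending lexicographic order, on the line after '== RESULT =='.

Progress:
  pre ⊆ S: {ball_in(b1,rmB), free(right), robot_in(rmB)} ⊆ S  — applicable
  S \ del = {ball_in(b2,rmB), robot_in(rmB)}
  ∪ add   = {ball_in(b2,rmB), carry(b1,right), robot_in(rmB)}

== RESULT ==
["ball_in(b2,rmB)", "carry(b1,right)", "robot_in(rmB)"]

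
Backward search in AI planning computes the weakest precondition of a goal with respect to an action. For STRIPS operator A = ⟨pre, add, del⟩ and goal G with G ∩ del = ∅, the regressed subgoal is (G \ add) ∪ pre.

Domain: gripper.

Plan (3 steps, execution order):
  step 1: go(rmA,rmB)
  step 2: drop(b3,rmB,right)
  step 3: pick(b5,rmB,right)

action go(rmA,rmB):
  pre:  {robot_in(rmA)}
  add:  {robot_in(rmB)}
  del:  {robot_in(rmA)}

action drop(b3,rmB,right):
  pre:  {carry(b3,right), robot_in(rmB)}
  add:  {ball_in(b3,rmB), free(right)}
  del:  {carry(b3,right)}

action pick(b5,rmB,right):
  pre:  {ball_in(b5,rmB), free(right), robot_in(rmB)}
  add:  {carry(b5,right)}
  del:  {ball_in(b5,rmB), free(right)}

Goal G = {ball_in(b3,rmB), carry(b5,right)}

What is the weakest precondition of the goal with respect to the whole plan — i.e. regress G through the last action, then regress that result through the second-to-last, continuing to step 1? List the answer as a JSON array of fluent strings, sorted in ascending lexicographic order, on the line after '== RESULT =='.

Work backward from the goal:
  through step 3 (pick(b5,rmB,right)): drop {carry(b5,right)}, keep {ball_in(b3,rmB)}, require {ball_in(b5,rmB), free(right), robot_in(rmB)}
    → {ball_in(b3,rmB), ball_in(b5,rmB), free(right), robot_in(rmB)}
  through step 2 (drop(b3,rmB,right)): drop {ball_in(b3,rmB), free(right)}, keep {ball_in(b5,rmB), robot_in(rmB)}, require {carry(b3,right), robot_in(rmB)}
    → {ball_in(b5,rmB), carry(b3,right), robot_in(rmB)}
  through step 1 (go(rmA,rmB)): drop {robot_in(rmB)}, keep {ball_in(b5,rmB), carry(b3,right)}, require {robot_in(rmA)}
    → {ball_in(b5,rmB), carry(b3,right), robot_in(rmA)}

== RESULT ==
["ball_in(b5,rmB)", "carry(b3,right)", "robot_in(rmA)"]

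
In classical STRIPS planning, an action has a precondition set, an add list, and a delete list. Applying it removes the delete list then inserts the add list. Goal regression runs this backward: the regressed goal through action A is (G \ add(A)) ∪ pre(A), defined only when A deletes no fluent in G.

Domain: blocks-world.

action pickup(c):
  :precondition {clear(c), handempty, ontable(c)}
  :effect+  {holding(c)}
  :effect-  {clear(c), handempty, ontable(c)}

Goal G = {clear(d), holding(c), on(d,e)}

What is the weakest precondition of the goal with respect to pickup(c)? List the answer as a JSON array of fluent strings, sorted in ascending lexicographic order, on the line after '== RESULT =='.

Compute (G \ add) ∪ pre:
  G ∩ del = {}  (empty — regression defined)
  G \ add = {clear(d), holding(c), on(d,e)} \ {holding(c)} = {clear(d), on(d,e)}
  ∪ pre   = {clear(d), on(d,e)} ∪ {clear(c), handempty, ontable(c)}
          = {clear(c), clear(d), handempty, on(d,e), ontable(c)}

== RESULT ==
["clear(c)", "clear(d)", "handempty", "on(d,e)", "ontable(c)"]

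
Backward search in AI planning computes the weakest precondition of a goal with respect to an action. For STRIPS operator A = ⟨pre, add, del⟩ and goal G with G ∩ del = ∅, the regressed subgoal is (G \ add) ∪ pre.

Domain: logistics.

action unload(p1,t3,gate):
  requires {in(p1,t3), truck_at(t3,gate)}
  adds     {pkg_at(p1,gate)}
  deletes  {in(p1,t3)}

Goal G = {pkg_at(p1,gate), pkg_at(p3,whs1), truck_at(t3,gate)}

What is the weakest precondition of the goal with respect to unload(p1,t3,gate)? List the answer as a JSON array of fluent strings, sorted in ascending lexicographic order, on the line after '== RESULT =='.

Compute (G \ add) ∪ pre:
  G ∩ del = {}  (empty — regression defined)
  G \ add = {pkg_at(p1,gate), pkg_at(p3,whs1), truck_at(t3,gate)} \ {pkg_at(p1,gate)} = {pkg_at(p3,whs1), truck_at(t3,gate)}
  ∪ pre   = {pkg_at(p3,whs1), truck_at(t3,gate)} ∪ {in(p1,t3), truck_at(t3,gate)}
          = {in(p1,t3), pkg_at(p3,whs1), truck_at(t3,gate)}

== RESULT ==
["in(p1,t3)", "pkg_at(p3,whs1)", "truck_at(t3,gate)"]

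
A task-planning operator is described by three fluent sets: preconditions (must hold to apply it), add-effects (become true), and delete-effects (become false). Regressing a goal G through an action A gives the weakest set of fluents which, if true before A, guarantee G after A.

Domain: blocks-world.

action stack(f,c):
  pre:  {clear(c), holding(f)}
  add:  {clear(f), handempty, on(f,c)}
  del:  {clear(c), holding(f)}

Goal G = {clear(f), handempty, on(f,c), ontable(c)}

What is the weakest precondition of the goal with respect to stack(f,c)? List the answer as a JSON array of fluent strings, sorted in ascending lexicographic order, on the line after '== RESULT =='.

Regress:
  G ∩ del = {}  (empty — regression defined)
  G \ add = {clear(f), handempty, on(f,c), ontable(c)} \ {clear(f), handempty, on(f,c)} = {ontable(c)}
  ∪ pre   = {ontable(c)} ∪ {clear(c), holding(f)}
          = {clear(c), holding(f), ontable(c)}

== RESULT ==
["clear(c)", "holding(f)", "ontable(c)"]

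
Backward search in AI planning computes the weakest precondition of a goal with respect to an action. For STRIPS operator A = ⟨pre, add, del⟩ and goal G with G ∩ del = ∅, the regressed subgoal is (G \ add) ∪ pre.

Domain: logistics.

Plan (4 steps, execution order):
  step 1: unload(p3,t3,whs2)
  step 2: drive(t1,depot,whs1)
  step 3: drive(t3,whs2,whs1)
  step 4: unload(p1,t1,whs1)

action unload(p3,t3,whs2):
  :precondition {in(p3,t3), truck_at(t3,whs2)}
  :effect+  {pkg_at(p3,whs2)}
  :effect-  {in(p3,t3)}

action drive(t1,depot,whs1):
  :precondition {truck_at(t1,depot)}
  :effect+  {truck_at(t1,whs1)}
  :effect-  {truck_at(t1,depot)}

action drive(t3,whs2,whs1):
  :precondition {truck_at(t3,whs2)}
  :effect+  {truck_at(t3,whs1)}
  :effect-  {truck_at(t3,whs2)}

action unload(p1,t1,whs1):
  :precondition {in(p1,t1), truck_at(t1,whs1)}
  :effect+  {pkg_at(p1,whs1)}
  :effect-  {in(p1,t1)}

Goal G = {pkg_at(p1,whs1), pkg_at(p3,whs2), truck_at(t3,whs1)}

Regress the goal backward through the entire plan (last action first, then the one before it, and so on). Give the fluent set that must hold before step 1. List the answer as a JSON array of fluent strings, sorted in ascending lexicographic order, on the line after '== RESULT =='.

Work backward from the goal:
  through step 4 (unload(p1,t1,whs1)): drop {pkg_at(p1,whs1)}, keep {pkg_at(p3,whs2), truck_at(t3,whs1)}, require {in(p1,t1), truck_at(t1,whs1)}
    → {in(p1,t1), pkg_at(p3,whs2), truck_at(t1,whs1), truck_at(t3,whs1)}
  through step 3 (drive(t3,whs2,whs1)): drop {truck_at(t3,whs1)}, keep {in(p1,t1), pkg_at(p3,whs2), truck_at(t1,whs1)}, require {truck_at(t3,whs2)}
    → {in(p1,t1), pkg_at(p3,whs2), truck_at(t1,whs1), truck_at(t3,whs2)}
  through step 2 (drive(t1,depot,whs1)): drop {truck_at(t1,whs1)}, keep {in(p1,t1), pkg_at(p3,whs2), truck_at(t3,whs2)}, require {truck_at(t1,depot)}
    → {in(p1,t1), pkg_at(p3,whs2), truck_at(t1,depot), truck_at(t3,whs2)}
  through step 1 (unload(p3,t3,whs2)): drop {pkg_at(p3,whs2)}, keep {in(p1,t1), truck_at(t1,depot), truck_at(t3,whs2)}, require {in(p3,t3), truck_at(t3,whs2)}
    → {in(p1,t1), in(p3,t3), truck_at(t1,depot), truck_at(t3,whs2)}

== RESULT ==
["in(p1,t1)", "in(p3,t3)", "truck_at(t1,depot)", "truck_at(t3,whs2)"]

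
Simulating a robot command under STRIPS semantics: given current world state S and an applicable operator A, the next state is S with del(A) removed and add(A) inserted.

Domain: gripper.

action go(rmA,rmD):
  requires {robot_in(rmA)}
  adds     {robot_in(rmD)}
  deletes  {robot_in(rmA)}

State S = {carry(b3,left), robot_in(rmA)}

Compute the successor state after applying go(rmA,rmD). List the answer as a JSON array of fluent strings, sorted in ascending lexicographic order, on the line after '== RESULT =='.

Progress:
  pre ⊆ S: {robot_in(rmA)} ⊆ S  — applicable
  S \ del = {carry(b3,left)}
  ∪ add   = {carry(b3,left), robot_in(rmD)}

== RESULT ==
["carry(b3,left)", "robot_in(rmD)"]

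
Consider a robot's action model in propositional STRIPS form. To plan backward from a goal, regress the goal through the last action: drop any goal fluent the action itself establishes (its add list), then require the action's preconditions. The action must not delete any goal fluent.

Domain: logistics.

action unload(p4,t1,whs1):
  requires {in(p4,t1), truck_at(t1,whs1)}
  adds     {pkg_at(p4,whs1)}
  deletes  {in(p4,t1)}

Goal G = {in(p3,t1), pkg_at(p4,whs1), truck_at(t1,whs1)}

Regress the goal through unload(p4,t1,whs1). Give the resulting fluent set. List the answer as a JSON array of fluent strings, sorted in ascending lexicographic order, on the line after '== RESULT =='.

Regress:
  G ∩ del = {}  (empty — regression defined)
  G \ add = {in(p3,t1), pkg_at(p4,whs1), truck_at(t1,whs1)} \ {pkg_at(p4,whs1)} = {in(p3,t1), truck_at(t1,whs1)}
  ∪ pre   = {in(p3,t1), truck_at(t1,whs1)} ∪ {in(p4,t1), truck_at(t1,whs1)}
          = {in(p3,t1), in(p4,t1), truck_at(t1,whs1)}

== RESULT ==
["in(p3,t1)", "in(p4,t1)", "truck_at(t1,whs1)"]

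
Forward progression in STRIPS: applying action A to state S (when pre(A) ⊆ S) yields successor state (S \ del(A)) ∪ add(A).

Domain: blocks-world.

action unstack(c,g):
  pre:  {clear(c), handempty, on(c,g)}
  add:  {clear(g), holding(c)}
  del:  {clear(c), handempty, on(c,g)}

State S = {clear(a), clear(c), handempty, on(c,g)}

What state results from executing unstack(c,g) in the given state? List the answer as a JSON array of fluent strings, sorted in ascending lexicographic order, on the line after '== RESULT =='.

Compute (S \ del) ∪ add:
  pre ⊆ S: {clear(c), handempty, on(c,g)} ⊆ S  — applicable
  S \ del = {clear(a)}
  ∪ add   = {clear(a), clear(g), holding(c)}

== RESULT ==
["clear(a)", "clear(g)", "holding(c)"]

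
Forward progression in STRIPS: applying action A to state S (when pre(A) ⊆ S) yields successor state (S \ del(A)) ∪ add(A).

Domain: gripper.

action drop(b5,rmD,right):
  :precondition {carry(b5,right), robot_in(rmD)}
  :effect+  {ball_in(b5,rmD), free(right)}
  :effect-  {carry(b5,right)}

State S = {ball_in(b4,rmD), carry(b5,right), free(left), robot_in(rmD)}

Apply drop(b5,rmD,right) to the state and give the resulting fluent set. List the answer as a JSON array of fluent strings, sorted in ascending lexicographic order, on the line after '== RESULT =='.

Compute (S \ del) ∪ add:
  pre ⊆ S: {carry(b5,right), robot_in(rmD)} ⊆ S  — applicable
  S \ del = {ball_in(b4,rmD), free(left), robot_in(rmD)}
  ∪ add   = {ball_in(b4,rmD), ball_in(b5,rmD), free(left), free(right), robot_in(rmD)}

== RESULT ==
["ball_in(b4,rmD)", "ball_in(b5,rmD)", "free(left)", "free(right)", "robot_in(rmD)"]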